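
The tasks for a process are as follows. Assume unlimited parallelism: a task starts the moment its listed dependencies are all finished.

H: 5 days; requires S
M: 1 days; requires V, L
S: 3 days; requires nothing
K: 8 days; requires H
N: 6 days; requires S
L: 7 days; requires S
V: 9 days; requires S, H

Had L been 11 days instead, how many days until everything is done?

Actual critical path: S→H→V→M = 3+5+9+1 = 18 ⇒ 18 days.
The longest path through L is only 11 days, so L has float 7.
The critical path is still S→H→V→M; finish is now 18 days.

18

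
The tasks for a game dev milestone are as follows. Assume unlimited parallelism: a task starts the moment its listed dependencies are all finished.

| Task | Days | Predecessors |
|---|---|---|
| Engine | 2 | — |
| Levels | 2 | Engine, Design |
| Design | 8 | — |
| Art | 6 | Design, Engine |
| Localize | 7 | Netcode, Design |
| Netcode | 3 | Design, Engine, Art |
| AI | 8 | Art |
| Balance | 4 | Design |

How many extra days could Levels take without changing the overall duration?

The longest chain is Design→Art→Netcode→Localize = 8+6+3+7 = 24; overall finish 24 days.
Longest path through Levels: 10 days (earliest finish 10, latest finish 24).
Slack of Levels = 22 − 8 = 14 days.

14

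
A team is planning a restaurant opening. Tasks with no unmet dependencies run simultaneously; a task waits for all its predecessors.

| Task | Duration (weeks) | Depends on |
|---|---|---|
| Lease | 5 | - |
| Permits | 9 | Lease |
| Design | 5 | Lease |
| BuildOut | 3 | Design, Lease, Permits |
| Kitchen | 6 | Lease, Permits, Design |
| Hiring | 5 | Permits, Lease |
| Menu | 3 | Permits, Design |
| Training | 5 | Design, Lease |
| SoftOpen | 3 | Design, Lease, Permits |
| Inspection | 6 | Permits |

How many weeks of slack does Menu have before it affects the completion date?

Lease→Permits→Kitchen = 5+9+6 = 20 sets the makespan at 20 weeks.
Longest path through Menu: 17 weeks (earliest finish 17, latest finish 20).
Float = 20 − 17 = 3.

3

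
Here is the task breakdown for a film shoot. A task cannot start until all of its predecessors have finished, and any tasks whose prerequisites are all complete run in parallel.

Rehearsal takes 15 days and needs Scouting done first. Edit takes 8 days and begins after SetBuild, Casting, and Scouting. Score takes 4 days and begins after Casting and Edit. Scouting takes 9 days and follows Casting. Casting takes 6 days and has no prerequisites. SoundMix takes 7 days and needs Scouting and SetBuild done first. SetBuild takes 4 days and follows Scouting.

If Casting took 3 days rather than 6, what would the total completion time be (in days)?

28

As given, the longest chain is Casting→Scouting→SetBuild→Edit→Score = 6+9+4+8+4 = 31, so the finish is 31 days.
Casting lies on that path, so at 3 days the path becomes 28 days.
The critical path is still Casting→Scouting→SetBuild→Edit→Score; finish is now 28 days.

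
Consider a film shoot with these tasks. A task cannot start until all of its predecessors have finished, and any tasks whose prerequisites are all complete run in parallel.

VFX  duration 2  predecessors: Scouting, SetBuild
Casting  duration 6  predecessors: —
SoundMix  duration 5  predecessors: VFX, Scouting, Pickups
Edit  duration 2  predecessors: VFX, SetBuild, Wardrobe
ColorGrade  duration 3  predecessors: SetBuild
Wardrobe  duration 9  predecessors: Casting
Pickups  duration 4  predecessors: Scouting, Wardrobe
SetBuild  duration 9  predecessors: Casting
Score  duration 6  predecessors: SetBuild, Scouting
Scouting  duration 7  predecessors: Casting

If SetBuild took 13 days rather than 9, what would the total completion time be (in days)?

26

Actual critical path: Casting→Wardrobe→Pickups→SoundMix = 6+9+4+5 = 24 ⇒ 24 days.
SetBuild is off the critical path — its longest chain is 22 days, giving 2 of slack.
Now Casting→SetBuild→VFX→SoundMix = 6+13+2+5 = 26 is longest, so the finish becomes 26 days.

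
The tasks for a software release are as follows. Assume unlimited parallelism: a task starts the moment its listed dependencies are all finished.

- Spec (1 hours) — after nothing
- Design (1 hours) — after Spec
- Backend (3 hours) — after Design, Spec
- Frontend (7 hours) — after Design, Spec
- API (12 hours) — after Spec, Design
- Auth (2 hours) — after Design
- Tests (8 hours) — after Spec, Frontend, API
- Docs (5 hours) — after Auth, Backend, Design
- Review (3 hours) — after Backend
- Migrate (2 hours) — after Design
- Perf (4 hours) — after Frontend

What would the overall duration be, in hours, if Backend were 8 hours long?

Actual critical path: Spec→Design→API→Tests = 1+1+12+8 = 22 ⇒ 22 hours.
The longest path through Backend is only 10 hours, so Backend has float 12.
That remains the longest chain; total 22 hours.

22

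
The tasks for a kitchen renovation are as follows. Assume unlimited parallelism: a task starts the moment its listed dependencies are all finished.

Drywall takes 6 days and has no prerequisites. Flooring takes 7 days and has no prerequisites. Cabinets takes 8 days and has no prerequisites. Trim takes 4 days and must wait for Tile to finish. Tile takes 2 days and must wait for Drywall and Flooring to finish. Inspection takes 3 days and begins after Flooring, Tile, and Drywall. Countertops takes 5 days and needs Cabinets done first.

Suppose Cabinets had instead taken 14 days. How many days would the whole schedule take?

19

The binding path is Cabinets→Countertops = 8+5 = 13; finish at 13 days.
Since Cabinets is critical, the +6 change carries straight to that chain (now 19 days).
That remains the longest chain; total 19 days.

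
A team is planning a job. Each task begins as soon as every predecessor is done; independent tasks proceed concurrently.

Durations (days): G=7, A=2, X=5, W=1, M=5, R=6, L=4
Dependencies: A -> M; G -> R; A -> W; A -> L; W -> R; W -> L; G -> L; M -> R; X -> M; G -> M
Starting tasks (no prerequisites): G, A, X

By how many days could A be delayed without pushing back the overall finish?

5

Critical path: G→M→R = 7+5+6 = 18, so the finish is 18 days.
The longest chain containing A totals 13 days.
Float = 18 − 13 = 5.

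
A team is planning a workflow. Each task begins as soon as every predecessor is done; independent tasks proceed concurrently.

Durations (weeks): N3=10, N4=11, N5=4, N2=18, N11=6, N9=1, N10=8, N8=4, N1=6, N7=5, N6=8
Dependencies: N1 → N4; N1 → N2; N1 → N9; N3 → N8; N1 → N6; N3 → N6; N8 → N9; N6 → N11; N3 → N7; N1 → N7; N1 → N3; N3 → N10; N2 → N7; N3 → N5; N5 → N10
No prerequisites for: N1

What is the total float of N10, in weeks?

Critical path: N1→N3→N6→N11 = 6+10+8+6 = 30, so the finish is 30 weeks.
N10 finishes as early as 28 and must finish by 30.
Slack of N10 = 22 − 20 = 2 weeks.

2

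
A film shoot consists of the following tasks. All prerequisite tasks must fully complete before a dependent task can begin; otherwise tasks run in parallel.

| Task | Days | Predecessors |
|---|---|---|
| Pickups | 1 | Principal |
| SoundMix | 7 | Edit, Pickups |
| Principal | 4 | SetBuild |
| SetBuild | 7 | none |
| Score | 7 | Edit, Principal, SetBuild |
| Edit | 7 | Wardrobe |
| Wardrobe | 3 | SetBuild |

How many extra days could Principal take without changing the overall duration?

5

Critical path: SetBuild→Wardrobe→Edit→Score = 7+3+7+7 = 24, so the finish is 24 days.
Principal finishes as early as 11 and must finish by 16.
Float = 24 − 19 = 5.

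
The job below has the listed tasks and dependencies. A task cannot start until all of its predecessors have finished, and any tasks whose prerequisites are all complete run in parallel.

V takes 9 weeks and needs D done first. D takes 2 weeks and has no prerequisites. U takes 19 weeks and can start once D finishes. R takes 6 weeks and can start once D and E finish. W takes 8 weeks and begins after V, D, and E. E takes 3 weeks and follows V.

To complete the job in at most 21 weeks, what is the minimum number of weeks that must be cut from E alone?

Current finish: 22 weeks; target: 21.
E is on every critical path, so each week cut from E cuts the finish by one (this holds down to a finish of 21).
Need 22 − 21 = 1 week off E → E becomes 2 weeks, finish becomes 21.

1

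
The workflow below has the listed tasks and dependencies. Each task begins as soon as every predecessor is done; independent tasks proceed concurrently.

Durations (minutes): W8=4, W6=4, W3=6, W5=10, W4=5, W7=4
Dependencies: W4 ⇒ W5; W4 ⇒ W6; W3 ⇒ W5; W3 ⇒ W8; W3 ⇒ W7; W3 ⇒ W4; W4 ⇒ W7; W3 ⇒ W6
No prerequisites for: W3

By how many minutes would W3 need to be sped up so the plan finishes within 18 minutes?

3

Current finish: 21 minutes; target: 18.
W3 is on every critical path, so each minute cut from W3 cuts the finish by one (this holds down to a finish of 16).
Need 21 − 18 = 3 minutes off W3 → W3 becomes 3 minutes, finish becomes 18.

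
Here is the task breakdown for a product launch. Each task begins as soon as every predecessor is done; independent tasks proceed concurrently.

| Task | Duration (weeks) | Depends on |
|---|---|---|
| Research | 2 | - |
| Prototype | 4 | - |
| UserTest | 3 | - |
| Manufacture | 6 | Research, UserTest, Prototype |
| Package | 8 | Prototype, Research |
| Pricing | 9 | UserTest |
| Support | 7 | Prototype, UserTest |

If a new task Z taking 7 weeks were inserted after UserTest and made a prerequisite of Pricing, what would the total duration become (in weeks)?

19

Originally the job takes 12 weeks.
With Z inserted, Pricing now waits for max(UserTest, Z).
New critical path: UserTest→Z→Pricing = 3+7+9 = 19 ⇒ 19 weeks.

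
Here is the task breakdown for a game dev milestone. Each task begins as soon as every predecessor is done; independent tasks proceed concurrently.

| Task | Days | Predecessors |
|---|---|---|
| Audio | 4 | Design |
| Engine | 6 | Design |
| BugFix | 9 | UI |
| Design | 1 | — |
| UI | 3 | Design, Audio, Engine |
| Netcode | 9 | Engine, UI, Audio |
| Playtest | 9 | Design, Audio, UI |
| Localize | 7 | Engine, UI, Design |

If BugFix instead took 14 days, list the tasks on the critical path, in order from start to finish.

Design, Engine, UI, BugFix

As given, the longest chain is Design→Engine→UI→BugFix = 1+6+3+9 = 19, so the finish is 19 days.
BugFix lies on that path, so at 14 days the path becomes 24 days.
No other chain overtakes it, so the finish is 24 days.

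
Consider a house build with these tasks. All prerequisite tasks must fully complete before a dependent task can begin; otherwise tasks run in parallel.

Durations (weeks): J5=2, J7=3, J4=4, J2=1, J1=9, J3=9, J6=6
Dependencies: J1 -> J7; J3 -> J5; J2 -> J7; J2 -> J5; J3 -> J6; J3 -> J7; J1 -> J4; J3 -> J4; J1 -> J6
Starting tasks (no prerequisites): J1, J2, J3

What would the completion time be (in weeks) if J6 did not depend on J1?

With the dependency in place, J1→J6 = 9+6 = 15 sets the finish at 15 weeks.
Dropping J1→J6 doesn't change J6's earliest start (9); another predecessor still binds.
After: J3→J6 = 9+6 = 15 → 15 weeks.

15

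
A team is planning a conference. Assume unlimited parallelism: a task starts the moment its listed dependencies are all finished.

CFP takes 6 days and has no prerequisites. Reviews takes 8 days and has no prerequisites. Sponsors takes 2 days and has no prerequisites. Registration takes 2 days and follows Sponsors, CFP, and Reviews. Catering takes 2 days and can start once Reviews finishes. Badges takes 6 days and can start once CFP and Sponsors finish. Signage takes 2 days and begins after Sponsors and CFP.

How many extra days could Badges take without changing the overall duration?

0

CFP→Badges = 6+6 = 12 sets the makespan at 12 days.
Longest path through Badges: 12 days (earliest finish 12, latest finish 12).
Float = 12 − 12 = 0.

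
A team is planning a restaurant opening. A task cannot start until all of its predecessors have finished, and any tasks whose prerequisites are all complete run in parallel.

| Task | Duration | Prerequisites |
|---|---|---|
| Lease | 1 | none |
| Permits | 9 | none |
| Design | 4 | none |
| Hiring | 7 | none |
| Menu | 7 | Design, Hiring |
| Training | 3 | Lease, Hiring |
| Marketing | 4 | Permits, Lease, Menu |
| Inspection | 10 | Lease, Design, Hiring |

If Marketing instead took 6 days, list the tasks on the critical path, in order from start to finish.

Hiring, Menu, Marketing

As given, the longest chain is Hiring→Menu→Marketing = 7+7+4 = 18, so the finish is 18 days.
Since Marketing is critical, the +2 change carries straight to that chain (now 20 days).
No other chain overtakes it, so the finish is 20 days.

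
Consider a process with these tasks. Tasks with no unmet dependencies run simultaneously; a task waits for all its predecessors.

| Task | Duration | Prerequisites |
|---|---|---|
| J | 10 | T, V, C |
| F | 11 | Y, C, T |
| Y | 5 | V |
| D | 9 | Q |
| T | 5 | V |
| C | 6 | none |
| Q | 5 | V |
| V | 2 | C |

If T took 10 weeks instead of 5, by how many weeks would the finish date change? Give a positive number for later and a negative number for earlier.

Actual critical path: C→V→T→F = 6+2+5+11 = 24 ⇒ 24 weeks.
T is on the critical path; changing it to 10 makes that path 29 weeks.
No other chain overtakes it, so the finish is 29 weeks.
Change in finish: 29 − 24 = +5 weeks.

5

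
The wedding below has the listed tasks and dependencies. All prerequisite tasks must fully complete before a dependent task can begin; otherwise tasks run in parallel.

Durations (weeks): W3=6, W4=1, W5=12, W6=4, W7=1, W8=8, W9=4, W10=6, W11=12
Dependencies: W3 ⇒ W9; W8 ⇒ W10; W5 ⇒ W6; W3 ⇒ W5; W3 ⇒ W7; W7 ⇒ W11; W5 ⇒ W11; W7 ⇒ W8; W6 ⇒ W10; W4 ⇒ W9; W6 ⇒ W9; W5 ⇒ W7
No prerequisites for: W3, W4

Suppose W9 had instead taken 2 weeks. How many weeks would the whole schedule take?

33

The binding path is W3→W5→W7→W8→W10 = 6+12+1+8+6 = 33; finish at 33 weeks.
W9 has 7 weeks of float (longest path through it is 26).
The critical path is still W3→W5→W7→W8→W10; finish is now 33 weeks.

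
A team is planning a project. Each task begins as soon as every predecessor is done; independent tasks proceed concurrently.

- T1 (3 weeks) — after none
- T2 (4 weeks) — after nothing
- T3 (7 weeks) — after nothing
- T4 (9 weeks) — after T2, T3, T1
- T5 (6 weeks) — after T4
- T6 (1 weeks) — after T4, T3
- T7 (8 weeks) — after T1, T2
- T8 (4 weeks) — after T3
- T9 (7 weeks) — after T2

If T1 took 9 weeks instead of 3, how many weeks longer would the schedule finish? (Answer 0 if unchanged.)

Actual critical path: T3→T4→T5 = 7+9+6 = 22 ⇒ 22 weeks.
T1 is off the critical path — its longest chain is 18 weeks, giving 4 of slack.
Now T1→T4→T5 = 9+9+6 = 24 is longest, so the finish becomes 24 weeks.
Change in finish: 24 − 22 = +2 weeks.

2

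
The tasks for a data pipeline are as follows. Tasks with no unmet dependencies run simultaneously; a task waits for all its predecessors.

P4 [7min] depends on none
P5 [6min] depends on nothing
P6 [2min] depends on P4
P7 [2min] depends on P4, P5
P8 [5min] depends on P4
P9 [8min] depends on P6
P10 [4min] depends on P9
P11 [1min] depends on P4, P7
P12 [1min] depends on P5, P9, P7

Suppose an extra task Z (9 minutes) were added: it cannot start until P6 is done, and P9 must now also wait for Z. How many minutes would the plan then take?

Originally the plan takes 21 minutes.
With Z inserted, P9 now waits for max(P6, Z).
New critical path: P4→P6→Z→P9→P10 = 7+2+9+8+4 = 30 ⇒ 30 minutes.

30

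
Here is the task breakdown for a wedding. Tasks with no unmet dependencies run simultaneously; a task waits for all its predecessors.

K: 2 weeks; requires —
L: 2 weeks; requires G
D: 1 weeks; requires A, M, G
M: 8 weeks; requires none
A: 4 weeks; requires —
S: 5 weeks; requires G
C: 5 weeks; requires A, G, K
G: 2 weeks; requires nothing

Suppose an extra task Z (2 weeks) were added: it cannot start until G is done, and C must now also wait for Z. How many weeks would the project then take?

Originally the project takes 9 weeks.
With Z inserted, C now waits for max(A, G, K, Z).
New critical path: A→C = 4+5 = 9 ⇒ 9 weeks.

9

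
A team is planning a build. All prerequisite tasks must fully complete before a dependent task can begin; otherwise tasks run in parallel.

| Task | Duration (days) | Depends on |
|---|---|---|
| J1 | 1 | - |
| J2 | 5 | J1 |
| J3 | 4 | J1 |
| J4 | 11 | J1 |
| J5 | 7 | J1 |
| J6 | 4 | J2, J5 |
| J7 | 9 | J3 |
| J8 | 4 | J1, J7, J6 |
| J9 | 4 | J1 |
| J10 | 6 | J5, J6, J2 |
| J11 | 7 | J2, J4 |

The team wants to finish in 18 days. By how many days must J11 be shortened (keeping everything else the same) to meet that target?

Current finish: 19 days; target: 18.
J11 is on every critical path, so each day cut from J11 cuts the finish by one (this holds down to a finish of 18).
Need 19 − 18 = 1 day off J11 → J11 becomes 6 days, finish becomes 18.

1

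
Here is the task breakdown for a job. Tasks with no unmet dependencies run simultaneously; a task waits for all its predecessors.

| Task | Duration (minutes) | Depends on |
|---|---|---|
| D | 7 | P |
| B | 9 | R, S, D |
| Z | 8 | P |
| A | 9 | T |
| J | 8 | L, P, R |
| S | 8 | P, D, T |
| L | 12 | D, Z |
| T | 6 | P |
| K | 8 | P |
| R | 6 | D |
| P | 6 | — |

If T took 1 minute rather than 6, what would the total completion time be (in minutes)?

The binding path is P→Z→L→J = 6+8+12+8 = 34; finish at 34 minutes.
T has 5 minutes of float (longest path through it is 29).
The critical path is still P→Z→L→J; finish is now 34 minutes.

34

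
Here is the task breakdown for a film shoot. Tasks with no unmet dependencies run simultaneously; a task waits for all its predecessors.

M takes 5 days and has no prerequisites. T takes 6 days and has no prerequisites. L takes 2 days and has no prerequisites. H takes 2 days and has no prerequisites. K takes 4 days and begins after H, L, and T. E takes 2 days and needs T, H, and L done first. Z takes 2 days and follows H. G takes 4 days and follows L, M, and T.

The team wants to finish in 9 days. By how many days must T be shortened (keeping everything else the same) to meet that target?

Current finish: 10 days; target: 9.
T is on every critical path, so each day cut from T cuts the finish by one (this holds down to a finish of 9).
Need 10 − 9 = 1 day off T → T becomes 5 days, finish becomes 9.

1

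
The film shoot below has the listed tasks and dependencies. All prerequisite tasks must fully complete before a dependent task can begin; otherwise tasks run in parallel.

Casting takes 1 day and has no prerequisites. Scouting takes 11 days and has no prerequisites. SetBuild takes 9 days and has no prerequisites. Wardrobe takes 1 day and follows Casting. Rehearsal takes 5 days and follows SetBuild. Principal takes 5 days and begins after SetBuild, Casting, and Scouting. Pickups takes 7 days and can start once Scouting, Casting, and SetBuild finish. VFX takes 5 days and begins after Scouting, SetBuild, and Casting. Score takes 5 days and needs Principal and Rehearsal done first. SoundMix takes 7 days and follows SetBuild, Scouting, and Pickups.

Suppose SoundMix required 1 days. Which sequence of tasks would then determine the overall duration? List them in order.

Scouting, Principal, Score

As given, the longest chain is Scouting→Pickups→SoundMix = 11+7+7 = 25, so the finish is 25 days.
SoundMix lies on that path, so at 1 day the path becomes 19 days.
Now Scouting→Principal→Score = 11+5+5 = 21 is longest, so the finish becomes 21 days.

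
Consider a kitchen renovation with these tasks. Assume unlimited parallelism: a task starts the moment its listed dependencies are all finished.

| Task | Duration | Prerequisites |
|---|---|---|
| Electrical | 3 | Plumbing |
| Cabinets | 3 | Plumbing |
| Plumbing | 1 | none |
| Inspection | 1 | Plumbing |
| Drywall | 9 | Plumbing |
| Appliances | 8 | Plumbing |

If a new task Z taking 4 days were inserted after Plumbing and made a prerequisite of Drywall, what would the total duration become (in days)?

Originally the job takes 10 days.
With Z inserted, Drywall now waits for max(Plumbing, Z).
New critical path: Plumbing→Z→Drywall = 1+4+9 = 14 ⇒ 14 days.

14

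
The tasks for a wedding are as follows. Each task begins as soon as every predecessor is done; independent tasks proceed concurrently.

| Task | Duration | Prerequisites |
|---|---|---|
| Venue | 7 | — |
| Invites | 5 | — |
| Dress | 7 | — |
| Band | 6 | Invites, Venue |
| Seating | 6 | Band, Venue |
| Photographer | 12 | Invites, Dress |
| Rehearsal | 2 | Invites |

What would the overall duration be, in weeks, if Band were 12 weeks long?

Actual critical path: Venue→Band→Seating = 7+6+6 = 19 ⇒ 19 weeks.
Band is on the critical path; changing it to 12 makes that path 25 weeks.
No other chain overtakes it, so the finish is 25 weeks.

25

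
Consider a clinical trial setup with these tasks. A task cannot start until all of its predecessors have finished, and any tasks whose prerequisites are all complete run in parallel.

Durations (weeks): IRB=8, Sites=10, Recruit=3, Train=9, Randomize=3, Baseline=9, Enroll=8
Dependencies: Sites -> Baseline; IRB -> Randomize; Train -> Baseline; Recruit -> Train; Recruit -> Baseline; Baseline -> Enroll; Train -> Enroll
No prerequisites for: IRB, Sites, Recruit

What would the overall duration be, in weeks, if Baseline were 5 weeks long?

25

Baseline: Recruit→Train→Baseline→Enroll = 3+9+9+8 = 29 → 29 weeks.
Baseline is on the critical path; changing it to 5 makes that path 25 weeks.
The critical path is still Recruit→Train→Baseline→Enroll; finish is now 25 weeks.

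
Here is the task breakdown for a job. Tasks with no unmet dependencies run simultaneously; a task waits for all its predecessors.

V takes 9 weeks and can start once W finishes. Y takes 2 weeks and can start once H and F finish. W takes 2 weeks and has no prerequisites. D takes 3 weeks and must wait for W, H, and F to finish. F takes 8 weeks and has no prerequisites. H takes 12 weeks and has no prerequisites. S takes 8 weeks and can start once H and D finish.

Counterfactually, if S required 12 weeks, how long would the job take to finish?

Baseline: H→D→S = 12+3+8 = 23 → 23 weeks.
Since S is critical, the +4 change carries straight to that chain (now 27 weeks).
The critical path is still H→D→S; finish is now 27 weeks.

27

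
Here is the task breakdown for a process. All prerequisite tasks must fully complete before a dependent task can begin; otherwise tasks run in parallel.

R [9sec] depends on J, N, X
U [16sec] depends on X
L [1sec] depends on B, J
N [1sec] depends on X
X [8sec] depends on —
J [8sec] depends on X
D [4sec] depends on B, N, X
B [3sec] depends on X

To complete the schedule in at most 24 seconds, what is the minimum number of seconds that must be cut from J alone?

1

Current finish: 25 seconds; target: 24.
J is on every critical path, so each second cut from J cuts the finish by one (this holds down to a finish of 24).
Need 25 − 24 = 1 second off J → J becomes 7 seconds, finish becomes 24.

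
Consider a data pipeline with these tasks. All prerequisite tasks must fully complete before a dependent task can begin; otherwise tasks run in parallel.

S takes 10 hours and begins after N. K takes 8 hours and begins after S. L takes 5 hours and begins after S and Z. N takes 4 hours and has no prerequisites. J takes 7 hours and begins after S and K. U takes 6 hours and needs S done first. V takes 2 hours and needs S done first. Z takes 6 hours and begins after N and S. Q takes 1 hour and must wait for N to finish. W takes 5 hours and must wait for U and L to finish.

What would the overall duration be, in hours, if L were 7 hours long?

32

Actual critical path: N→S→Z→L→W = 4+10+6+5+5 = 30 ⇒ 30 hours.
Since L is critical, the +2 change carries straight to that chain (now 32 hours).
The critical path is still N→S→Z→L→W; finish is now 32 hours.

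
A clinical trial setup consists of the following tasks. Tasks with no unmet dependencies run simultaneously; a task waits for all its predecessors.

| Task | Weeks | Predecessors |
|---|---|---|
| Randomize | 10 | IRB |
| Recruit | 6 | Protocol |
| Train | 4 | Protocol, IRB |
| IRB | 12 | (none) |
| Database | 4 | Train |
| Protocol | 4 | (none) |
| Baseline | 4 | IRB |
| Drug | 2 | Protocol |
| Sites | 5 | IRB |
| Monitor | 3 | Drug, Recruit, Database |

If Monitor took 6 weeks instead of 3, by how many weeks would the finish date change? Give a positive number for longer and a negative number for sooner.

3

Critical path before the change: IRB→Train→Database→Monitor = 12+4+4+3 = 23 giving 23 weeks.
Since Monitor is critical, the +3 change carries straight to that chain (now 26 weeks).
That remains the longest chain; total 26 weeks.
Change in finish: 26 − 23 = +3 weeks.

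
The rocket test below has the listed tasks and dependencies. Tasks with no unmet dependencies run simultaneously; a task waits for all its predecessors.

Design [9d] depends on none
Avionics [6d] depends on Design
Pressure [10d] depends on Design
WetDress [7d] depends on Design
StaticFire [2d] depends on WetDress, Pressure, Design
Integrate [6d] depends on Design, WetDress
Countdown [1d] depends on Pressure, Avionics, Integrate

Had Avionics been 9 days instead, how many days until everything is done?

23

As given, the longest chain is Design→WetDress→Integrate→Countdown = 9+7+6+1 = 23, so the finish is 23 days.
Avionics is off the critical path — its longest chain is 16 days, giving 7 of slack.
The critical path is still Design→WetDress→Integrate→Countdown; finish is now 23 days.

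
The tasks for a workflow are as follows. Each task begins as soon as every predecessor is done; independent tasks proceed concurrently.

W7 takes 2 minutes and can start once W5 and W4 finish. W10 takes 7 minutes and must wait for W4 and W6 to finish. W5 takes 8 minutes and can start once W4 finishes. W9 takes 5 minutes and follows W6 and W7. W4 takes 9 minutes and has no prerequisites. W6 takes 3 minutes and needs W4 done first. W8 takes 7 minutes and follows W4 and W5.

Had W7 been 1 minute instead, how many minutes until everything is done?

Actual critical path: W4→W5→W7→W9 = 9+8+2+5 = 24 ⇒ 24 minutes.
W7 is on the critical path; changing it to 1 makes that path 23 minutes.
The binding chain switches to W4→W5→W8 = 9+8+7 = 24; finish 24 minutes.

24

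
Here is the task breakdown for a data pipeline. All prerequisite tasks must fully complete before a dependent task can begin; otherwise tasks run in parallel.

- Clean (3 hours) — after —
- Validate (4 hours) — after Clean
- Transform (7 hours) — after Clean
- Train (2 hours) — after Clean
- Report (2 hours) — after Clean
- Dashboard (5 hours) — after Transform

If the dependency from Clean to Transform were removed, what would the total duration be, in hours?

Before: longest chain Clean→Transform→Dashboard = 3+7+5 = 15, finish 15.
Without Clean→Transform, Transform's earliest start moves from 3 to 0.
New critical path: Transform→Dashboard = 7+5 = 12 ⇒ 12 hours.

12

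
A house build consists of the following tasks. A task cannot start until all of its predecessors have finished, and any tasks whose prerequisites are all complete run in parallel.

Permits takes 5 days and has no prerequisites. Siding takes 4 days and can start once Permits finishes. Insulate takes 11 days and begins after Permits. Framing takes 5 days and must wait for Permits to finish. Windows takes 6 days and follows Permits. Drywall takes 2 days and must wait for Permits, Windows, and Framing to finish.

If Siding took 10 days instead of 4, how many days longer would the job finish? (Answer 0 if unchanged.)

0

Critical path before the change: Permits→Insulate = 5+11 = 16 giving 16 days.
The longest path through Siding is only 9 days, so Siding has float 7.
That remains the longest chain; total 16 days.
Change in finish: 16 − 16 = +0 days.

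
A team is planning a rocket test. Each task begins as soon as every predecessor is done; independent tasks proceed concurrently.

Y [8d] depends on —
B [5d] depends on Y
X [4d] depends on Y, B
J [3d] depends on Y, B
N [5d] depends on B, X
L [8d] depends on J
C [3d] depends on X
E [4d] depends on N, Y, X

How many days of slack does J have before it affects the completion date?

Y→B→X→N→E = 8+5+4+5+4 = 26 sets the makespan at 26 days.
Longest path through J: 24 days (earliest finish 16, latest finish 18).
Slack of J = 15 − 13 = 2 days.

2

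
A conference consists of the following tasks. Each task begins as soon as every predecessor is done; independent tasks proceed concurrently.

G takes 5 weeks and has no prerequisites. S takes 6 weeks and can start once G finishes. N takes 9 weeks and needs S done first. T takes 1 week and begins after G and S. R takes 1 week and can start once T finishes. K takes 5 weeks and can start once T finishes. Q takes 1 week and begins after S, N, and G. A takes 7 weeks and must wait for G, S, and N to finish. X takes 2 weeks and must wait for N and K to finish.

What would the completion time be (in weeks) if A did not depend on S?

With the dependency in place, G→S→N→A = 5+6+9+7 = 27 sets the finish at 27 weeks.
Dropping S→A doesn't change A's earliest start (20); another predecessor still binds.
The longest chain is now G→S→N→A = 5+6+9+7 = 27, so the conference takes 27 weeks.

27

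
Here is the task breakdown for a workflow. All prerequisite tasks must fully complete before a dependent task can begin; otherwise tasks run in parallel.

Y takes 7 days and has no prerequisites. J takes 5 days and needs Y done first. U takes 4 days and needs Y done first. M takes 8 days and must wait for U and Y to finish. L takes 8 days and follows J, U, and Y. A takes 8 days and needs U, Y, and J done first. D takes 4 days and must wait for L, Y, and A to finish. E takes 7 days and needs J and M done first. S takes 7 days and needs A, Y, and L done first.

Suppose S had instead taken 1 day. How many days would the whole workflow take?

26

Actual critical path: Y→J→L→S = 7+5+8+7 = 27 ⇒ 27 days.
Since S is critical, the -6 change carries straight to that chain (now 21 days).
Now Y→U→M→E = 7+4+8+7 = 26 is longest, so the finish becomes 26 days.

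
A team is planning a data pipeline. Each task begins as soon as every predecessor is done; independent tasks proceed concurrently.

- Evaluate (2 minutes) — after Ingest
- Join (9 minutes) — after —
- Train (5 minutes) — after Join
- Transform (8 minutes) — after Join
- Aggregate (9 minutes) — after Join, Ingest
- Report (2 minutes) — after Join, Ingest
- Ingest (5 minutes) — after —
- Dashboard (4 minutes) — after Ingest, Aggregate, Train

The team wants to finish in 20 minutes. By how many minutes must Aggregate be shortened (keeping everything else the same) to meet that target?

Current finish: 22 minutes; target: 20.
Aggregate is on every critical path, so each minute cut from Aggregate cuts the finish by one (this holds down to a finish of 18).
Need 22 − 20 = 2 minutes off Aggregate → Aggregate becomes 7 minutes, finish becomes 20.

2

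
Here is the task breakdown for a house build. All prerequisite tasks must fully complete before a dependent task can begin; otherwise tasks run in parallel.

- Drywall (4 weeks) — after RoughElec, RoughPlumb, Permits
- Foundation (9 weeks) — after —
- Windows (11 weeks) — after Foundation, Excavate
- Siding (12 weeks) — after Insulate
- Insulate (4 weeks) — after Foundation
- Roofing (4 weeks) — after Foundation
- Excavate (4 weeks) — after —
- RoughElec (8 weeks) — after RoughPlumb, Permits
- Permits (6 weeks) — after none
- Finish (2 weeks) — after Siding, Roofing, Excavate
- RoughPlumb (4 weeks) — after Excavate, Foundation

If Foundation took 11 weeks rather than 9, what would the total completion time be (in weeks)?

29

Baseline: Foundation→Insulate→Siding→Finish = 9+4+12+2 = 27 → 27 weeks.
Foundation lies on that path, so at 11 weeks the path becomes 29 weeks.
No other chain overtakes it, so the finish is 29 weeks.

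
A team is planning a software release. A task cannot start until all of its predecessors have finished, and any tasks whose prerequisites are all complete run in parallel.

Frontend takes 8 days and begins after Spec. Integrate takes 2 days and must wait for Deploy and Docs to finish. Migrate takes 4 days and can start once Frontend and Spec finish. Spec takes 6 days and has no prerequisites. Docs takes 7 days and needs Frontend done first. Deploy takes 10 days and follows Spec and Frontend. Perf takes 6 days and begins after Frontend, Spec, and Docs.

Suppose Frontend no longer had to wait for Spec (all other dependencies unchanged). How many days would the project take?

21

Original critical path: Spec→Frontend→Docs→Perf = 6+8+7+6 = 27 ⇒ 27 days.
Without Spec→Frontend, Frontend's earliest start moves from 6 to 0.
The longest chain is now Frontend→Docs→Perf = 8+7+6 = 21, so the project takes 21 days.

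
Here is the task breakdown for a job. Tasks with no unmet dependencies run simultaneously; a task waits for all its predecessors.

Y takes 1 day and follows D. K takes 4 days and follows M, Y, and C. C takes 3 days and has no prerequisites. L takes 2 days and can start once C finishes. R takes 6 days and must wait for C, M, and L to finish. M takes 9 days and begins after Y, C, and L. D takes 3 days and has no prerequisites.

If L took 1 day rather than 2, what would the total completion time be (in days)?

19

Critical path before the change: C→L→M→R = 3+2+9+6 = 20 giving 20 days.
Since L is critical, the -1 change carries straight to that chain (now 19 days).
The binding chain switches to D→Y→M→R = 3+1+9+6 = 19; finish 19 days.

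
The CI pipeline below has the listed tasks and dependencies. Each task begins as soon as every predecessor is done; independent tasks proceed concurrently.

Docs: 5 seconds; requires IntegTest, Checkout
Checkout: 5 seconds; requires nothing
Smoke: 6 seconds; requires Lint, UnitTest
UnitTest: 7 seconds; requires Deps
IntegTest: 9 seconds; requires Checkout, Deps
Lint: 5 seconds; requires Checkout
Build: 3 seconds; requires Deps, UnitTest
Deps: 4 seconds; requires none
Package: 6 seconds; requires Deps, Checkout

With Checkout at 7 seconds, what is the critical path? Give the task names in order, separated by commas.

Checkout, IntegTest, Docs

Baseline: Checkout→IntegTest→Docs = 5+9+5 = 19 → 19 seconds.
Checkout is on the critical path; changing it to 7 makes that path 21 seconds.
No other chain overtakes it, so the finish is 21 seconds.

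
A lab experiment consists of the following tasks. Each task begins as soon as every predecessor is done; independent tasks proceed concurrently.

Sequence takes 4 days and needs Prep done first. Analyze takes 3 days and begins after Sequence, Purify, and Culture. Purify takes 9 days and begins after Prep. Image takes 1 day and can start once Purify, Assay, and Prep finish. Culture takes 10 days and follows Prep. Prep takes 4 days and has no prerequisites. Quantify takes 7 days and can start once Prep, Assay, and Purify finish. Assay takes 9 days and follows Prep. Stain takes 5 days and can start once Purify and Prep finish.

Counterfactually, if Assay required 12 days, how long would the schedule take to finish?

23

Baseline: Prep→Assay→Quantify = 4+9+7 = 20 → 20 days.
Since Assay is critical, the +3 change carries straight to that chain (now 23 days).
That remains the longest chain; total 23 days.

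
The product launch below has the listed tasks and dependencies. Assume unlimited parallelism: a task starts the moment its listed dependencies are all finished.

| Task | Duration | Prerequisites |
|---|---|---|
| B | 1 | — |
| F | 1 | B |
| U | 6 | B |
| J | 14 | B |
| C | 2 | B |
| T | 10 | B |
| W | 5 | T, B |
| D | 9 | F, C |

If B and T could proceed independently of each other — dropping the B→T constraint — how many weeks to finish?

15

With the dependency in place, B→T→W = 1+10+5 = 16 sets the finish at 16 weeks.
Without B→T, T's earliest start moves from 1 to 0.
The longest chain is now B→J = 1+14 = 15, so the schedule takes 15 weeks.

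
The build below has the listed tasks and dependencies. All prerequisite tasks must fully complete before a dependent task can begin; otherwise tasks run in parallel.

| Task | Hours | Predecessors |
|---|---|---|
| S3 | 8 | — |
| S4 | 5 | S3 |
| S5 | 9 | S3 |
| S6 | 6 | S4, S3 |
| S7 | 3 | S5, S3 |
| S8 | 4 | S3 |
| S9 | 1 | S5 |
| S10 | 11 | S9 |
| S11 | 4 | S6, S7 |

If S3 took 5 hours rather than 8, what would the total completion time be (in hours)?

Actual critical path: S3→S5→S9→S10 = 8+9+1+11 = 29 ⇒ 29 hours.
S3 lies on that path, so at 5 hours the path becomes 26 hours.
That remains the longest chain; total 26 hours.

26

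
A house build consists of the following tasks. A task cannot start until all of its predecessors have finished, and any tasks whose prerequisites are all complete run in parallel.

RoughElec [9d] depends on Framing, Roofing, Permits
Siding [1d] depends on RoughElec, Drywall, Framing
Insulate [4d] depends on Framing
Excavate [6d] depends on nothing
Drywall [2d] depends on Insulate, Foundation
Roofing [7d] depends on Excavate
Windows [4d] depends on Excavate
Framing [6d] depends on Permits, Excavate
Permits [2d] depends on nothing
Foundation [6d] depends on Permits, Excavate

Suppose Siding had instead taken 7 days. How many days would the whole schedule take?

29

Critical path before the change: Excavate→Roofing→RoughElec→Siding = 6+7+9+1 = 23 giving 23 days.
Siding is on the critical path; changing it to 7 makes that path 29 days.
The critical path is still Excavate→Roofing→RoughElec→Siding; finish is now 29 days.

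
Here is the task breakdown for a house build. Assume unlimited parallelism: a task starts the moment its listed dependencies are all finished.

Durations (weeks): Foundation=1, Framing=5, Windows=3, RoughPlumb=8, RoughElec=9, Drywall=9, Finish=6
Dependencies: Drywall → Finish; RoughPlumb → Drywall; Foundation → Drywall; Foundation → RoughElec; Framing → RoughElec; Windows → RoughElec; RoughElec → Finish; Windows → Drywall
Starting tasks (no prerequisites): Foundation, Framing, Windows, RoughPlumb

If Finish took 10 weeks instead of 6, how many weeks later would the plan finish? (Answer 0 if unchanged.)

Critical path before the change: RoughPlumb→Drywall→Finish = 8+9+6 = 23 giving 23 weeks.
Finish is on the critical path; changing it to 10 makes that path 27 weeks.
No other chain overtakes it, so the finish is 27 weeks.
Change in finish: 27 − 23 = +4 weeks.

4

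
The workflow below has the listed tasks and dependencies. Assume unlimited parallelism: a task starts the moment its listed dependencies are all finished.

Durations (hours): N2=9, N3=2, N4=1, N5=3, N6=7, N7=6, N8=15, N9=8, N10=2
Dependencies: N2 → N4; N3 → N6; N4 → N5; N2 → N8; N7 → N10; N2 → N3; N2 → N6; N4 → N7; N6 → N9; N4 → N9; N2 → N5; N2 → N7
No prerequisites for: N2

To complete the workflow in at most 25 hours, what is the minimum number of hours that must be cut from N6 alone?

1

Current finish: 26 hours; target: 25.
N6 is on every critical path, so each hour cut from N6 cuts the finish by one (this holds down to a finish of 24).
Need 26 − 25 = 1 hour off N6 → N6 becomes 6 hours, finish becomes 25.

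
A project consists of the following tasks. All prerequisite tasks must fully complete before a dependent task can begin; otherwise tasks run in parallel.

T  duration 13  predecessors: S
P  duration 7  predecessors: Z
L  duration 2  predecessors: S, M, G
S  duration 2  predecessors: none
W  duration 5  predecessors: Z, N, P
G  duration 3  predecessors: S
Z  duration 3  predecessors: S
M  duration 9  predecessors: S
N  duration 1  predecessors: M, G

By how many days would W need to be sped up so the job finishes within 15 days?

2

Current finish: 17 days; target: 15.
W is on every critical path, so each day cut from W cuts the finish by one (this holds down to a finish of 15).
Need 17 − 15 = 2 days off W → W becomes 3 days, finish becomes 15.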